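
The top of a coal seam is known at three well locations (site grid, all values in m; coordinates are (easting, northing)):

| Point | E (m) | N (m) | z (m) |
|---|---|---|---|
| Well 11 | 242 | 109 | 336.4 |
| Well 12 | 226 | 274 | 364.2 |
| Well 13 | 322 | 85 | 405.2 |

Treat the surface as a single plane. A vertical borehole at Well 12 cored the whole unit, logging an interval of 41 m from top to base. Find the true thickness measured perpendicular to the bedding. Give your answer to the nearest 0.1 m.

29.4 m

Let the plane be z = a·E + b·N + c.
Well 12−Well 11: −16a + 165b = 27.8;  Well 13−Well 11: 80a − 24b = 68.8.
Solving gives a = 0.93783, b = 0.25943.
|∇z| = √(a²+b²) = 0.97305, so dip δ = arctan(0.97305) = 44.22°.
True thickness = vertical thickness × cos δ = 41 × cos 44.22° = 29.4 m.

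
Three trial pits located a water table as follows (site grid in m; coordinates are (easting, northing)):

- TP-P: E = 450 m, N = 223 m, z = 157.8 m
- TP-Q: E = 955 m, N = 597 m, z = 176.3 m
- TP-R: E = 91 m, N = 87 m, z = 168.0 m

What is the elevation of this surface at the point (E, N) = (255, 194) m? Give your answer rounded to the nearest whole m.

171 m

Let the plane be z = a·E + b·N + c.
TP-Q−TP-P: 505a + 374b = 18.5;  TP-R−TP-P: −359a − 136b = 10.2.
Solving gives a = −0.09653, b = 0.17980.
Then c = 157.8 − a·450 − b·223 = 161.14.
At (255, 194): z = −24.6 + 34.9 + 161.14 = 171.4 m.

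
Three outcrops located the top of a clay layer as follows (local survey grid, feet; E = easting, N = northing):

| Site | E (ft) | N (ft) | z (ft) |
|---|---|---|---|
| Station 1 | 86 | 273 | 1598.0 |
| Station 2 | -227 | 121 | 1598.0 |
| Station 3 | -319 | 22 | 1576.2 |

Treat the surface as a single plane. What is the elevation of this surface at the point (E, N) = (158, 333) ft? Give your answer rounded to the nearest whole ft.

1608 ft

Two edge vectors: Station 1→Station 2 = (-313, -152, 0), Station 1→Station 3 = (-405, -251, -21.8).
Normal n = (Station 1→Station 2) × (Station 1→Station 3) = (3313.6, -6823.4, 17003).
So ∂z/∂E = −n_x/n_z = −0.19488 and ∂z/∂N = −n_y/n_z = 0.40131.
Intercept c from Station 1: 1598 + 16.76 − 109.56 = 1505.20.
At (158, 333): z = −30.8 + 133.6 + 1505.20 = 1608.0 ft.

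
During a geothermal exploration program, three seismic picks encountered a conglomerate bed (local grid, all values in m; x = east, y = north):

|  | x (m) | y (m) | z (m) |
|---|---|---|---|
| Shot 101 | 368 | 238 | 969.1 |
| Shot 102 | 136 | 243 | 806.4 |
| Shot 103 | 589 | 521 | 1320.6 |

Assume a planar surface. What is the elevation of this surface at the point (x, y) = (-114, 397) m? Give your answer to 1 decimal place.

Let the plane be z = a·x + b·y + c.
Shot 102−Shot 101: −232a + 5b = −162.7;  Shot 103−Shot 101: 221a + 283b = 351.5.
Solving gives a = 0.71601, b = 0.68290.
Then c = 969.1 − a·368 − b·238 = 543.08.
At (-114, 397): z = −81.6 + 271.1 + 543.08 = 732.6 m.

732.6 m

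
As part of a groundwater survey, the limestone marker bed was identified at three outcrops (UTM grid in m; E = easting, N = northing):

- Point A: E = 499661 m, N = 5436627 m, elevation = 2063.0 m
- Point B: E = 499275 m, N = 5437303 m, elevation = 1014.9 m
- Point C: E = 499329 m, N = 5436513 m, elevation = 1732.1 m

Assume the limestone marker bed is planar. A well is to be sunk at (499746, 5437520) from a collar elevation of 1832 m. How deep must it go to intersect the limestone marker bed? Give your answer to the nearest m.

Let the plane be z = a·E + b·N + c.
Point B−Point A: −386a + 676b = −1048.1;  Point C−Point A: −332a − 114b = −330.9.
Solving gives a = 1.27841199, b = −0.82046298.
Then c = 2063 − a·499661 − b·5436627 = 3823841.57.
At (499746, 5437520): z_contact = 638881.3 − 4461283.9 + 3823841.57 = 1439.0 m.
Depth below ground = 1832 − 1439.0 = 393 m.

393 m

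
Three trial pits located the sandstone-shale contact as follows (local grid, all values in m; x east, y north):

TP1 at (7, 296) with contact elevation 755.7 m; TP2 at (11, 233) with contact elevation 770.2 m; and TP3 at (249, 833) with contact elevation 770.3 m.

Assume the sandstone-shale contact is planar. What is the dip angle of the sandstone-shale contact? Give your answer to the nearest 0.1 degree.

28.3°

Let the plane be z = a·x + b·y + c.
TP2−TP1: 4a − 63b = 14.5;  TP3−TP1: 242a + 537b = 14.6.
Solving gives a = 0.50053, b = −0.19838.
Gradient magnitude |∇z| = √(a² + b²) = √(0.25053 + 0.03935) = 0.53841.
True dip = arctan(0.53841) = 28.3°, dipping toward WNW (azimuth ≈ 292°).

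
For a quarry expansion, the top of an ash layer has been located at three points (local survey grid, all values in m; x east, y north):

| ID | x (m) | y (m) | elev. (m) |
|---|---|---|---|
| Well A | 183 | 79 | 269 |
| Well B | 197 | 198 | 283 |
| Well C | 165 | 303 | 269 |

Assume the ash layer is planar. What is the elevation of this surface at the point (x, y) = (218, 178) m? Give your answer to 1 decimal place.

Let the plane be z = a·x + b·y + c.
Well B−Well A: 14a + 119b = 14;  Well C−Well A: −18a + 224b = 0.
Solving gives a = 0.59416, b = 0.04775.
Then c = 269 − a·183 − b·79 = 156.50.
At (218, 178): z = 129.5 + 8.5 + 156.50 = 294.5 m.

294.5 m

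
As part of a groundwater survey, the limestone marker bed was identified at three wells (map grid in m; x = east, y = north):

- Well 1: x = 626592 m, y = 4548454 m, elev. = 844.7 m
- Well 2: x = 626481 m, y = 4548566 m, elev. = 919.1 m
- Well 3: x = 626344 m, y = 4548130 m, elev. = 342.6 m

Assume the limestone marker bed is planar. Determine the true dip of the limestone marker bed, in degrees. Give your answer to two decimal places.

51.75°

Let the plane be z = a·x + b·y + c.
Well 2−Well 1: −111a + 112b = 74.4;  Well 3−Well 1: −248a − 324b = −502.1.
Solving gives a = 0.50407, b = 1.16386.
Gradient magnitude |∇z| = √(a² + b²) = √(0.25409 + 1.35457) = 1.26833.
True dip = arctan(1.26833) = 51.75°, dipping toward SSW (azimuth ≈ 203°).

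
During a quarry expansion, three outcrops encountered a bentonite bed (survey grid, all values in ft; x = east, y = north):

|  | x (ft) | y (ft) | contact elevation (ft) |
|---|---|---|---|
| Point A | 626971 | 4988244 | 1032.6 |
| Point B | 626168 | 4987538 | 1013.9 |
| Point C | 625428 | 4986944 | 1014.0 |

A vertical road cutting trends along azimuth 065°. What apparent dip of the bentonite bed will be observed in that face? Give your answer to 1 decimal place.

Let the plane be z = a·x + b·y + c.
Point B−Point A: −803a − 706b = −18.7;  Point C−Point A: −1543a − 1300b = −18.6.
Solving gives a = −0.24591, b = 0.30618.
Unit vector along 065° is (sin 65°, cos 65°) = (0.9063, 0.4226).
Slope in that direction = a·(0.9063) + b·(0.4226) = −0.09347.
Apparent dip = arctan|0.09347| = 5.3° (true dip is 21.4°, so apparent ≤ true as expected).

5.3°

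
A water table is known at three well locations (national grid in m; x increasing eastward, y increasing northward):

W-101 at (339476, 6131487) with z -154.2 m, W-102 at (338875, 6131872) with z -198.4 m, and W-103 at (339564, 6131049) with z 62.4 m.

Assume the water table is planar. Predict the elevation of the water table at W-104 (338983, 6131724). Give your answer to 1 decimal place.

Two edge vectors: W-101→W-102 = (-601, 385, -44.2), W-101→W-103 = (88, -438, 216.6).
Normal n = (W-101→W-102) × (W-101→W-103) = (64031.4, 126287, 229358).
So ∂z/∂x = −n_x/n_z = −0.279176658 and ∂z/∂y = −n_y/n_z = −0.550610835.
Intercept c from W-101: -154.2 + 94773.78 + 3376063.18 = 3470682.75.
At (338983, 6131724): z = −94636.1 − 3376193.7 + 3470682.75 = -147.1 m.

-147.1 m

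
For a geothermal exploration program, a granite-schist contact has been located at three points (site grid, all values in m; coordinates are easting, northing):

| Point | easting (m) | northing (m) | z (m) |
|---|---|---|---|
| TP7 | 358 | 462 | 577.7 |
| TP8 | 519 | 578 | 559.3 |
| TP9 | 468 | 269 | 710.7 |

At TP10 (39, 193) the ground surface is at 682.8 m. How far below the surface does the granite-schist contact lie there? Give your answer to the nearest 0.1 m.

Let the plane be z = a·easting + b·northing + c.
TP8−TP7: 161a + 116b = −18.4;  TP9−TP7: 110a − 193b = 133.
Solving gives a = 0.27096, b = −0.53469.
Then c = 577.7 − a·358 − b·462 = 727.72.
At (39, 193): z_contact = 10.57 − 103.19 + 727.72 = 635.10 m.
Depth below ground = 682.8 − 635.10 = 47.7 m.

47.7 m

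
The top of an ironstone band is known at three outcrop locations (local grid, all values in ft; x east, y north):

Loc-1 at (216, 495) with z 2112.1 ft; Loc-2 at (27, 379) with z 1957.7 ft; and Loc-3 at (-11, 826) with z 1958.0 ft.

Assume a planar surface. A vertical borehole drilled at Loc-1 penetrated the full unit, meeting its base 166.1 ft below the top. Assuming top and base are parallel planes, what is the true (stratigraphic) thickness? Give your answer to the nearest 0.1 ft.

Let the plane be z = a·x + b·y + c.
Loc-2−Loc-1: −189a − 116b = −154.4;  Loc-3−Loc-1: −227a + 331b = −154.1.
Solving gives a = 0.77603, b = 0.06664.
|∇z| = √(a²+b²) = 0.77889, so dip δ = arctan(0.77889) = 37.91°.
True thickness = vertical thickness × cos δ = 166.1 × cos 37.91° = 131.0 ft.

131.0 ft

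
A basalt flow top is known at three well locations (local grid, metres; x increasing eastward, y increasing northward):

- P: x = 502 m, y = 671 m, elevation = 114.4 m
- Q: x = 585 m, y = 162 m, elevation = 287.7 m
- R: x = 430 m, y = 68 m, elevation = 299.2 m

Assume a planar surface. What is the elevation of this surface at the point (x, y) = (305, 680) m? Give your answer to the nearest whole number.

88 m

Let the plane be z = a·x + b·y + c.
Q−P: 83a − 509b = 173.3;  R−P: −72a − 603b = 184.8.
Solving gives a = 0.12038, b = −0.32084.
Then c = 114.4 − a·502 − b·671 = 269.25.
At (305, 680): z = 36.7 − 218.2 + 269.25 = 87.8 m.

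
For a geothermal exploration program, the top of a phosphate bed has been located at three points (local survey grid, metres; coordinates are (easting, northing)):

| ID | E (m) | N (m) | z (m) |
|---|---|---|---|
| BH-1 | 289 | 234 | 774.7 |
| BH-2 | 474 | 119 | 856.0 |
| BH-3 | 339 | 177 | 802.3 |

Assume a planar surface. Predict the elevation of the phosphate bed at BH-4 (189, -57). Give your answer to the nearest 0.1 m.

807.4 m

Let the plane be z = a·E + b·N + c.
BH-2−BH-1: 185a − 115b = 81.3;  BH-3−BH-1: 50a − 57b = 27.6.
Solving gives a = 0.30450, b = −0.21710.
Then c = 774.7 − a·289 − b·234 = 737.50.
At (189, -57): z = 57.6 + 12.4 + 737.50 = 807.4 m.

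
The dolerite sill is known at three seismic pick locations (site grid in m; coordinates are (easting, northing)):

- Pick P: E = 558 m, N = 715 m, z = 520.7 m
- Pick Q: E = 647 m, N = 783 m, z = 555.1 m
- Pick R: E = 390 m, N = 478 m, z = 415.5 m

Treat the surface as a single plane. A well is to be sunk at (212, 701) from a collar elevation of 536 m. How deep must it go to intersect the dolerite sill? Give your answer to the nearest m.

Let the plane be z = a·E + b·N + c.
Pick Q−Pick P: 89a + 68b = 34.4;  Pick R−Pick P: −168a − 237b = −105.2.
Solving gives a = 0.10334, b = 0.37063.
Then c = 520.7 − a·558 − b·715 = 198.04.
At (212, 701): z_contact = 21.9 + 259.8 + 198.04 = 479.8 m.
Depth below ground = 536 − 479.8 = 56 m.

56 m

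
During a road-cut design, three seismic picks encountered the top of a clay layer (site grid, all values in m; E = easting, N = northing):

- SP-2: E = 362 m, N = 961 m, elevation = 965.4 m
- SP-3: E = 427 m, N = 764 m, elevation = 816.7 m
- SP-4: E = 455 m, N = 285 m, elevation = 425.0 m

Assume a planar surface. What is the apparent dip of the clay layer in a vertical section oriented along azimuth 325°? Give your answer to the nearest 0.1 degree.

28.7°

Two edge vectors: SP-2→SP-3 = (65, -197, -148.7), SP-2→SP-4 = (93, -676, -540.4).
Normal n = (SP-2→SP-3) × (SP-2→SP-4) = (5937.6, 21296.9, -25619).
So ∂z/∂E = −n_x/n_z = 0.23177 and ∂z/∂N = −n_y/n_z = 0.83129.
Unit vector along 325° is (sin 325°, cos 325°) = (-0.5736, 0.8192).
Slope in that direction = a·(-0.5736) + b·(0.8192) = 0.54802.
Apparent dip = arctan|0.54802| = 28.7° (true dip is 40.8°, so apparent ≤ true as expected).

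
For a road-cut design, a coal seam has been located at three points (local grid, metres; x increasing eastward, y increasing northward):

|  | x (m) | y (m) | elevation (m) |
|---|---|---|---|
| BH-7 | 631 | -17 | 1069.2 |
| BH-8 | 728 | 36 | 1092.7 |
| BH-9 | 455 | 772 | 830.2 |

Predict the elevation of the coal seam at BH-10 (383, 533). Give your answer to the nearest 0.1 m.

Two edge vectors: BH-7→BH-8 = (97, 53, 23.5), BH-7→BH-9 = (-176, 789, -239).
Normal n = (BH-7→BH-8) × (BH-7→BH-9) = (-31208.5, 19047, 85861).
So ∂z/∂x = −n_x/n_z = 0.36348 and ∂z/∂y = −n_y/n_z = −0.22184.
Intercept c from BH-7: 1069.2 − 229.35 − 3.77 = 836.07.
At (383, 533): z = 139.2 − 118.2 + 836.07 = 857.0 m.

857.0 m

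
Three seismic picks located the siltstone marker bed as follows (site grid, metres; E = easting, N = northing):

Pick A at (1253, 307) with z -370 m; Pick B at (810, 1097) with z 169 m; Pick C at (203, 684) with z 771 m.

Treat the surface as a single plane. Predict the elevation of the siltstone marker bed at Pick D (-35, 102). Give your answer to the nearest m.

Two edge vectors: Pick A→Pick B = (-443, 790, 539), Pick A→Pick C = (-1050, 377, 1141).
Normal n = (Pick A→Pick B) × (Pick A→Pick C) = (698187, -60487, 662489).
So ∂z/∂E = −n_x/n_z = −1.05388 and ∂z/∂N = −n_y/n_z = 0.09130.
Intercept c from Pick A: -370 + 1320.52 − 28.03 = 922.49.
At (-35, 102): z = 36.9 + 9.3 + 922.49 = 968.7 m.

969 m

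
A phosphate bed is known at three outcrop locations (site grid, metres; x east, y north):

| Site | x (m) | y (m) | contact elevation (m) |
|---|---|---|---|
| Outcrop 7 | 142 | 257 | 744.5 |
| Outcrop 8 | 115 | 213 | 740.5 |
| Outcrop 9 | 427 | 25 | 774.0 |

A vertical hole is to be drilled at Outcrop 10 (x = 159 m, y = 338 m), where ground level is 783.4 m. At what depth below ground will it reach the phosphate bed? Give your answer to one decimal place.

Two edge vectors: Outcrop 7→Outcrop 8 = (-27, -44, -4), Outcrop 7→Outcrop 9 = (285, -232, 29.5).
Normal n = (Outcrop 7→Outcrop 8) × (Outcrop 7→Outcrop 9) = (-2226, -343.5, 18804).
So ∂z/∂x = −n_x/n_z = 0.11838 and ∂z/∂y = −n_y/n_z = 0.01827.
Intercept c from Outcrop 7: 744.5 − 16.81 − 4.69 = 723.00.
At (159, 338): z_contact = 18.82 + 6.17 + 723.00 = 747.99 m.
Depth below ground = 783.4 − 747.99 = 35.4 m.

35.4 m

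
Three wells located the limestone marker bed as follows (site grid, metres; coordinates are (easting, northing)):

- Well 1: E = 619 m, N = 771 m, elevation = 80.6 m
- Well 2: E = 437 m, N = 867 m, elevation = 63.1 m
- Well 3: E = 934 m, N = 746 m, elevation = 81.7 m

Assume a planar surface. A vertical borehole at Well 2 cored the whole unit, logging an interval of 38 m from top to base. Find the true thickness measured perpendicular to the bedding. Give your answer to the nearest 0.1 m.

Two edge vectors: Well 1→Well 2 = (-182, 96, -17.5), Well 1→Well 3 = (315, -25, 1.1).
Normal n = (Well 1→Well 2) × (Well 1→Well 3) = (-331.9, -5312.3, -25690).
So ∂z/∂E = −n_x/n_z = −0.01292 and ∂z/∂N = −n_y/n_z = −0.20678.
|∇z| = √(a²+b²) = 0.20719, so dip δ = arctan(0.20719) = 11.71°.
True thickness = vertical thickness × cos δ = 38 × cos 11.71° = 37.2 m.

37.2 m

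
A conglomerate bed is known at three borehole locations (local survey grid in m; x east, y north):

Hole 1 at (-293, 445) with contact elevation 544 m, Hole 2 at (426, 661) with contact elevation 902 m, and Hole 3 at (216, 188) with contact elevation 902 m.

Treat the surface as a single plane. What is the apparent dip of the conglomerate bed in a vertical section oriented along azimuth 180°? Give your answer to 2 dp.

14.31°

Two edge vectors: Hole 1→Hole 2 = (719, 216, 358), Hole 1→Hole 3 = (509, -257, 358).
Normal n = (Hole 1→Hole 2) × (Hole 1→Hole 3) = (169334, -75180, -294727).
So ∂z/∂x = −n_x/n_z = 0.57455 and ∂z/∂y = −n_y/n_z = −0.25508.
Unit vector along 180° is (sin 180°, cos 180°) = (0.0000, -1.0000).
Slope in that direction = a·(0.0000) + b·(-1.0000) = 0.25508.
Apparent dip = arctan|0.25508| = 14.31° (true dip is 32.2°, so apparent ≤ true as expected).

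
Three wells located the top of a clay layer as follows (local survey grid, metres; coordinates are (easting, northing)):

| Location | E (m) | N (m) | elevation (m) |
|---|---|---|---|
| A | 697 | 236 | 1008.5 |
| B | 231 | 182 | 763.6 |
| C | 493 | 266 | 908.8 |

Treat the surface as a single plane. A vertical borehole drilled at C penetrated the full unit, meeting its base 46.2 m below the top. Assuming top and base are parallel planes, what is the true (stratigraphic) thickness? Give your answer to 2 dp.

40.85 m

Let the plane be z = a·E + b·N + c.
B−A: −466a − 54b = −244.9;  C−A: −204a + 30b = −99.7.
Solving gives a = 0.50931, b = 0.14000.
|∇z| = √(a²+b²) = 0.52820, so dip δ = arctan(0.52820) = 27.84°.
True thickness = vertical thickness × cos δ = 46.2 × cos 27.84° = 40.85 m.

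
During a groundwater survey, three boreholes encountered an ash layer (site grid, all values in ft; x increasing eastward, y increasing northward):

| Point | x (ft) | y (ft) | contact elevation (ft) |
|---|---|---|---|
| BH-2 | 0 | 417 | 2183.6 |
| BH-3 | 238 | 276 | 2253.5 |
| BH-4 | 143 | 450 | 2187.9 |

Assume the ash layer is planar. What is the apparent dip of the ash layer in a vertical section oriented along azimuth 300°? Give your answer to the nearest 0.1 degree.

14.0°

Two edge vectors: BH-2→BH-3 = (238, -141, 69.9), BH-2→BH-4 = (143, 33, 4.3).
Normal n = (BH-2→BH-3) × (BH-2→BH-4) = (-2913, 8972.3, 28017).
So ∂z/∂x = −n_x/n_z = 0.10397 and ∂z/∂y = −n_y/n_z = −0.32024.
Unit vector along 300° is (sin 300°, cos 300°) = (-0.8660, 0.5000).
Slope in that direction = a·(-0.8660) + b·(0.5000) = −0.25017.
Apparent dip = arctan|0.25017| = 14.0° (true dip is 18.6°, so apparent ≤ true as expected).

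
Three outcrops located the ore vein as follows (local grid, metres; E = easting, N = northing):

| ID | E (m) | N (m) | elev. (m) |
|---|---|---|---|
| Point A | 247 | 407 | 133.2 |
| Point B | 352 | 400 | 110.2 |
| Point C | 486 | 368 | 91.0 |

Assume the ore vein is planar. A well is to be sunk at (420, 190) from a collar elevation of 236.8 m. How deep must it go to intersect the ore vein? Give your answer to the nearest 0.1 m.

51.1 m

Two edge vectors: Point A→Point B = (105, -7, -23), Point A→Point C = (239, -39, -42.2).
Normal n = (Point A→Point B) × (Point A→Point C) = (-601.6, -1066, -2422).
So ∂z/∂E = −n_x/n_z = −0.24839 and ∂z/∂N = −n_y/n_z = −0.44013.
Intercept c from Point A: 133.2 + 61.35 + 179.13 = 373.69.
At (420, 190): z_contact = −104.32 − 83.63 + 373.69 = 185.74 m.
Depth below ground = 236.8 − 185.74 = 51.1 m.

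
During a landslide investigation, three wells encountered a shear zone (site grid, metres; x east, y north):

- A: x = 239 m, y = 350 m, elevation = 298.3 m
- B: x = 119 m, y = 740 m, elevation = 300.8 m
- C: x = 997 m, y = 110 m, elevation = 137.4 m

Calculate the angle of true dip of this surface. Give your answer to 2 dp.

13.60°

Let the plane be z = a·x + b·y + c.
B−A: −120a + 390b = 2.5;  C−A: 758a − 240b = −160.9.
Solving gives a = −0.23293, b = −0.06526.
Gradient magnitude |∇z| = √(a² + b²) = √(0.05426 + 0.00426) = 0.24190.
True dip = arctan(0.24190) = 13.60°, dipping toward ENE (azimuth ≈ 074°).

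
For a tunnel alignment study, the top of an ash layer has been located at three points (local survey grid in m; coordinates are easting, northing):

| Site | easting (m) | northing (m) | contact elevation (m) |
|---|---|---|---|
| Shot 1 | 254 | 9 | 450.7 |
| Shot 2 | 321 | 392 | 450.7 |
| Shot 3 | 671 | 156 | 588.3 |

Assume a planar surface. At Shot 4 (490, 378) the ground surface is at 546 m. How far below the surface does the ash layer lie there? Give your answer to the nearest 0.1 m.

35.0 m

Let the plane be z = a·easting + b·northing + c.
Shot 2−Shot 1: 67a + 383b = 0;  Shot 3−Shot 1: 417a + 147b = 137.6.
Solving gives a = 0.35166, b = −0.06152.
Then c = 450.7 − a·254 − b·9 = 361.93.
At (490, 378): z_contact = 172.31 − 23.25 + 361.93 = 510.99 m.
Depth below ground = 546 − 510.99 = 35.0 m.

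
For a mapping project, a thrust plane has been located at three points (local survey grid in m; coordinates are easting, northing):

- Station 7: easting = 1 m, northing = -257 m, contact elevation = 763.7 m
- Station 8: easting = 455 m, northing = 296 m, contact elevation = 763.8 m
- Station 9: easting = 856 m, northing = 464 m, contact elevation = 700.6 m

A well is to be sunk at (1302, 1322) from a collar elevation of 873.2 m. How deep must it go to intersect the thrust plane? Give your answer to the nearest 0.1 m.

110.3 m

Let the plane be z = a·easting + b·northing + c.
Station 8−Station 7: 454a + 553b = 0.1;  Station 9−Station 7: 855a + 721b = −63.1.
Solving gives a = −0.240350, b = 0.197503.
Then c = 763.7 − a·1 − b·-257 = 814.70.
At (1302, 1322): z_contact = −312.94 + 261.10 + 814.70 = 762.86 m.
Depth below ground = 873.2 − 762.86 = 110.3 m.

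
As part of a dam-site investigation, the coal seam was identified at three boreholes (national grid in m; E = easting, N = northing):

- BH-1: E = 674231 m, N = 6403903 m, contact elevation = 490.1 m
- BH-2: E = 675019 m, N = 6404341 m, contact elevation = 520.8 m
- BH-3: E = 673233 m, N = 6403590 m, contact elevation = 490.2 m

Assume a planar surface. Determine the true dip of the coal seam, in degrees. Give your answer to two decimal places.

Let the plane be z = a·E + b·N + c.
BH-2−BH-1: 788a + 438b = 30.7;  BH-3−BH-1: −998a − 313b = 0.1.
Solving gives a = −0.05068, b = 0.16126.
Gradient magnitude |∇z| = √(a² + b²) = √(0.00257 + 0.02601) = 0.16904.
True dip = arctan(0.16904) = 9.59°, dipping toward SSE (azimuth ≈ 163°).

9.59°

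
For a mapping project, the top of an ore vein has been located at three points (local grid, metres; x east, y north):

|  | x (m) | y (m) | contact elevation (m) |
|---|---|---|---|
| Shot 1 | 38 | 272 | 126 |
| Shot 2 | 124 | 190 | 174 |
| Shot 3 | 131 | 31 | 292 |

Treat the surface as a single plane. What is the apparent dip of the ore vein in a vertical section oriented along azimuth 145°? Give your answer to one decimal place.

Two edge vectors: Shot 1→Shot 2 = (86, -82, 48), Shot 1→Shot 3 = (93, -241, 166).
Normal n = (Shot 1→Shot 2) × (Shot 1→Shot 3) = (-2044, -9812, -13100).
So ∂z/∂x = −n_x/n_z = −0.15603 and ∂z/∂y = −n_y/n_z = −0.74901.
Unit vector along 145° is (sin 145°, cos 145°) = (0.5736, -0.8192).
Slope in that direction = a·(0.5736) + b·(-0.8192) = 0.52406.
Apparent dip = arctan|0.52406| = 27.7° (true dip is 37.4°, so apparent ≤ true as expected).

27.7°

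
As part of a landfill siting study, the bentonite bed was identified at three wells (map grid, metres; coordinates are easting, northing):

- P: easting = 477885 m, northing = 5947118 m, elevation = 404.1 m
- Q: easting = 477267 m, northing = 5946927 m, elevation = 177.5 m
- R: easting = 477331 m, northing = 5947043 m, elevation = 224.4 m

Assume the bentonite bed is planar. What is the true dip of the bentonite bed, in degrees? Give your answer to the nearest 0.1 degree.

Two edge vectors: P→Q = (-618, -191, -226.6), P→R = (-554, -75, -179.7).
Normal n = (P→Q) × (P→R) = (17327.7, 14481.8, -59464).
So ∂z/∂easting = −n_x/n_z = 0.29140 and ∂z/∂northing = −n_y/n_z = 0.24354.
Gradient magnitude |∇z| = √(a² + b²) = √(0.08491 + 0.05931) = 0.37977.
True dip = arctan(0.37977) = 20.8°, dipping toward SW (azimuth ≈ 230°).

20.8°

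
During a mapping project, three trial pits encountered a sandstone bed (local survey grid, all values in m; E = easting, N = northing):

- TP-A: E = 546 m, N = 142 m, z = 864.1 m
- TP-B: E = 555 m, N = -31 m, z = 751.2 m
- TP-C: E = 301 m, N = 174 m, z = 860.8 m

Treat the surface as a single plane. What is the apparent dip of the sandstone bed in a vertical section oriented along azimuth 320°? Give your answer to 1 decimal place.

23.7°

Two edge vectors: TP-A→TP-B = (9, -173, -112.9), TP-A→TP-C = (-245, 32, -3.3).
Normal n = (TP-A→TP-B) × (TP-A→TP-C) = (4183.7, 27690.2, -42097).
So ∂z/∂E = −n_x/n_z = 0.09938 and ∂z/∂N = −n_y/n_z = 0.65777.
Unit vector along 320° is (sin 320°, cos 320°) = (-0.6428, 0.7660).
Slope in that direction = a·(-0.6428) + b·(0.7660) = 0.44000.
Apparent dip = arctan|0.44000| = 23.7° (true dip is 33.6°, so apparent ≤ true as expected).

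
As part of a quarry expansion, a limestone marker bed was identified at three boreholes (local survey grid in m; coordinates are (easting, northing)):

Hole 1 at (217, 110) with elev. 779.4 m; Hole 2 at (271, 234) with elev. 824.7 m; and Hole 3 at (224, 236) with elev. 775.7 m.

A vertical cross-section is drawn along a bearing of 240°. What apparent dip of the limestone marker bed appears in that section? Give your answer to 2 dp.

Let the plane be z = a·E + b·N + c.
Hole 2−Hole 1: 54a + 124b = 45.3;  Hole 3−Hole 1: 7a + 126b = −3.7.
Solving gives a = 1.03885, b = −0.08708.
Unit vector along 240° is (sin 240°, cos 240°) = (-0.8660, -0.5000).
Slope in that direction = a·(-0.8660) + b·(-0.5000) = −0.85613.
Apparent dip = arctan|0.85613| = 40.57° (true dip is 46.2°, so apparent ≤ true as expected).

40.57°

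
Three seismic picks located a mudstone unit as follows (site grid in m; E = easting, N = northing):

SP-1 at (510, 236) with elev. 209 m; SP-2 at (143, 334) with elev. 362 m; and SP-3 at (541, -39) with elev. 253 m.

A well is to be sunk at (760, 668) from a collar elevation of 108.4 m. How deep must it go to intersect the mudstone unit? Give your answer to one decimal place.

110.1 m

Two edge vectors: SP-1→SP-2 = (-367, 98, 153), SP-1→SP-3 = (31, -275, 44).
Normal n = (SP-1→SP-2) × (SP-1→SP-3) = (46387, 20891, 97887).
So ∂z/∂E = −n_x/n_z = −0.47388 and ∂z/∂N = −n_y/n_z = −0.21342.
Intercept c from SP-1: 209 + 241.68 + 50.37 = 501.05.
At (760, 668): z_contact = −360.15 − 142.56 + 501.05 = -1.67 m.
Depth below ground = 108.4 − (-1.67) = 110.1 m.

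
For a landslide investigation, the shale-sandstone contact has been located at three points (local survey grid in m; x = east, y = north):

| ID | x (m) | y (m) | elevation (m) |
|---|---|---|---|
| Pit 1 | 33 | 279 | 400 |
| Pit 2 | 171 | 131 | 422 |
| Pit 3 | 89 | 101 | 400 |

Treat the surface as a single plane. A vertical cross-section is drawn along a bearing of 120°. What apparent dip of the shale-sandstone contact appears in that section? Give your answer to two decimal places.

Let the plane be z = a·x + b·y + c.
Pit 2−Pit 1: 138a − 148b = 22;  Pit 3−Pit 1: 56a − 178b = 0.
Solving gives a = 0.24060, b = 0.07569.
Unit vector along 120° is (sin 120°, cos 120°) = (0.8660, -0.5000).
Slope in that direction = a·(0.8660) + b·(-0.5000) = 0.17052.
Apparent dip = arctan|0.17052| = 9.68° (true dip is 14.2°, so apparent ≤ true as expected).

9.68°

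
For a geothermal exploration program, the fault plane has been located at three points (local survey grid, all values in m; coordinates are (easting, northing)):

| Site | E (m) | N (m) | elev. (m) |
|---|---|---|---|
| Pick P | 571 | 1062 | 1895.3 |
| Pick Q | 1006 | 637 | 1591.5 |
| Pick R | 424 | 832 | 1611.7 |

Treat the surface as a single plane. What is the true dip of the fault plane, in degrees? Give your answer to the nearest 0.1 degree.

47.2°

Two edge vectors: Pick P→Pick Q = (435, -425, -303.8), Pick P→Pick R = (-147, -230, -283.6).
Normal n = (Pick P→Pick Q) × (Pick P→Pick R) = (50656, 168024.6, -162525).
So ∂z/∂E = −n_x/n_z = 0.31168 and ∂z/∂N = −n_y/n_z = 1.03384.
Gradient magnitude |∇z| = √(a² + b²) = √(0.09715 + 1.06882) = 1.07980.
True dip = arctan(1.07980) = 47.2°, dipping toward SSW (azimuth ≈ 197°).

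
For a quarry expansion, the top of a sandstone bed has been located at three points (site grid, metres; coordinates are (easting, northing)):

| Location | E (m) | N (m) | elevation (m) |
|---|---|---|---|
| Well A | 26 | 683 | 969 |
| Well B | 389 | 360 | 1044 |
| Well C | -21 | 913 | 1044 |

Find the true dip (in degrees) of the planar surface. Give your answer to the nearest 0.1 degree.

37.1°

Let the plane be z = a·E + b·N + c.
Well B−Well A: 363a − 323b = 75;  Well C−Well A: −47a + 230b = 75.
Solving gives a = 0.60717, b = 0.45016.
Gradient magnitude |∇z| = √(a² + b²) = √(0.36865 + 0.20264) = 0.75584.
True dip = arctan(0.75584) = 37.1°, dipping toward SW (azimuth ≈ 233°).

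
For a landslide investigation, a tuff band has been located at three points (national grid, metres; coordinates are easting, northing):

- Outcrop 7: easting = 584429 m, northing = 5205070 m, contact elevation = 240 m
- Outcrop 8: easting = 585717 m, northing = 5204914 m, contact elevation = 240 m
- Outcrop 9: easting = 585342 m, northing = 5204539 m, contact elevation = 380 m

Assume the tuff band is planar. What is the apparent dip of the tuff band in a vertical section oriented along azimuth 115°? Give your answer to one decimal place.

Two edge vectors: Outcrop 7→Outcrop 8 = (1288, -156, 0), Outcrop 7→Outcrop 9 = (913, -531, 140).
Normal n = (Outcrop 7→Outcrop 8) × (Outcrop 7→Outcrop 9) = (-21840, -180320, -541500).
So ∂z/∂easting = −n_x/n_z = −0.04033 and ∂z/∂northing = −n_y/n_z = −0.33300.
Unit vector along 115° is (sin 115°, cos 115°) = (0.9063, -0.4226).
Slope in that direction = a·(0.9063) + b·(-0.4226) = 0.10418.
Apparent dip = arctan|0.10418| = 5.9° (true dip is 18.5°, so apparent ≤ true as expected).

5.9°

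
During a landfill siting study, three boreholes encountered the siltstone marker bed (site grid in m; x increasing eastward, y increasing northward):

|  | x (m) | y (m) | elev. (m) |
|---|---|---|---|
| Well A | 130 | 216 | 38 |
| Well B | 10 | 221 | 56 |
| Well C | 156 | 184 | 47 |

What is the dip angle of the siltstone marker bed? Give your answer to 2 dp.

Two edge vectors: Well A→Well B = (-120, 5, 18), Well A→Well C = (26, -32, 9).
Normal n = (Well A→Well B) × (Well A→Well C) = (621, 1548, 3710).
So ∂z/∂x = −n_x/n_z = −0.16739 and ∂z/∂y = −n_y/n_z = −0.41725.
Gradient magnitude |∇z| = √(a² + b²) = √(0.02802 + 0.17410) = 0.44957.
True dip = arctan(0.44957) = 24.21°, dipping toward NNE (azimuth ≈ 022°).

24.21°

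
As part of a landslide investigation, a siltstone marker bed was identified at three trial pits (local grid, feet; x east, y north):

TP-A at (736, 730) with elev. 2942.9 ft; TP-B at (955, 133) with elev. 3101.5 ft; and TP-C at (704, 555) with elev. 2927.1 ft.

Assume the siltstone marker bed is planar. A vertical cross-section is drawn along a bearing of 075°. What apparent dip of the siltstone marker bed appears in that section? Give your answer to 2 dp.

31.72°

Two edge vectors: TP-A→TP-B = (219, -597, 158.6), TP-A→TP-C = (-32, -175, -15.8).
Normal n = (TP-A→TP-B) × (TP-A→TP-C) = (37187.6, -1615, -57429).
So ∂z/∂x = −n_x/n_z = 0.64754 and ∂z/∂y = −n_y/n_z = −0.02812.
Unit vector along 075° is (sin 75°, cos 75°) = (0.9659, 0.2588).
Slope in that direction = a·(0.9659) + b·(0.2588) = 0.61820.
Apparent dip = arctan|0.61820| = 31.72° (true dip is 32.9°, so apparent ≤ true as expected).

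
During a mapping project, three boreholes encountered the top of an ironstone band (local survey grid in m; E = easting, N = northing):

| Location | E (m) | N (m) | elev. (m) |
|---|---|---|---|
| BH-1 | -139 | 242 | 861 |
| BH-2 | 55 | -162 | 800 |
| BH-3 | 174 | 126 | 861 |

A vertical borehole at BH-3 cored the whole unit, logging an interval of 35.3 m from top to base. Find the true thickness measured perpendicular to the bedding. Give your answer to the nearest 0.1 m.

Two edge vectors: BH-1→BH-2 = (194, -404, -61), BH-1→BH-3 = (313, -116, 0).
Normal n = (BH-1→BH-2) × (BH-1→BH-3) = (-7076, -19093, 103948).
So ∂z/∂E = −n_x/n_z = 0.06807 and ∂z/∂N = −n_y/n_z = 0.18368.
|∇z| = √(a²+b²) = 0.19589, so dip δ = arctan(0.19589) = 11.08°.
True thickness = vertical thickness × cos δ = 35.3 × cos 11.08° = 34.6 m.

34.6 m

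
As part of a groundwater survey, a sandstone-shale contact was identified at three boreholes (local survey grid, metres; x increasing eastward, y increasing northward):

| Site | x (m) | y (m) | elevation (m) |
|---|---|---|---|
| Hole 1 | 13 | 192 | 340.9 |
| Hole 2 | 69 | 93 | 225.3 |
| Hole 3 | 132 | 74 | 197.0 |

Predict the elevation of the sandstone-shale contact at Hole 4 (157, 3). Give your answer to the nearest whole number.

Two edge vectors: Hole 1→Hole 2 = (56, -99, -115.6), Hole 1→Hole 3 = (119, -118, -143.9).
Normal n = (Hole 1→Hole 2) × (Hole 1→Hole 3) = (605.3, -5698, 5173).
So ∂z/∂x = −n_x/n_z = −0.11701 and ∂z/∂y = −n_y/n_z = 1.10149.
Intercept c from Hole 1: 340.9 + 1.52 − 211.49 = 130.94.
At (157, 3): z = −18.4 + 3.3 + 130.94 = 115.9 m.

116 m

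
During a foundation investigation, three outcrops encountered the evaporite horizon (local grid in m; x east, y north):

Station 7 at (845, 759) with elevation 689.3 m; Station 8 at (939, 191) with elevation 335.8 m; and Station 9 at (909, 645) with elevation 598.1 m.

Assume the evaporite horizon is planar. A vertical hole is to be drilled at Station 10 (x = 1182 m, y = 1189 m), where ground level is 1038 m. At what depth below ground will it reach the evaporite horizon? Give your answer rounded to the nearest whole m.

264 m

Let the plane be z = a·x + b·y + c.
Station 8−Station 7: 94a − 568b = −353.5;  Station 9−Station 7: 64a − 114b = −91.2.
Solving gives a = −0.44869, b = 0.54810.
Then c = 689.3 − a·845 − b·759 = 652.43.
At (1182, 1189): z_contact = −530.4 + 651.7 + 652.43 = 773.8 m.
Depth below ground = 1038 − 773.8 = 264 m.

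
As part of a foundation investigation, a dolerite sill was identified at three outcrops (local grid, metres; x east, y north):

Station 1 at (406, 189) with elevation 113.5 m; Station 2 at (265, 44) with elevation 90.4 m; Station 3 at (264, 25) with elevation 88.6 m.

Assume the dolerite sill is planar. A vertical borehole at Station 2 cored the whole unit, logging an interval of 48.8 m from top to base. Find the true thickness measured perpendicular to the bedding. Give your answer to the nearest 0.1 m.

48.5 m

Let the plane be z = a·x + b·y + c.
Station 2−Station 1: −141a − 145b = −23.1;  Station 3−Station 1: −142a − 164b = −24.9.
Solving gives a = 0.07021, b = 0.09104.
|∇z| = √(a²+b²) = 0.11497, so dip δ = arctan(0.11497) = 6.56°.
True thickness = vertical thickness × cos δ = 48.8 × cos 6.56° = 48.5 m.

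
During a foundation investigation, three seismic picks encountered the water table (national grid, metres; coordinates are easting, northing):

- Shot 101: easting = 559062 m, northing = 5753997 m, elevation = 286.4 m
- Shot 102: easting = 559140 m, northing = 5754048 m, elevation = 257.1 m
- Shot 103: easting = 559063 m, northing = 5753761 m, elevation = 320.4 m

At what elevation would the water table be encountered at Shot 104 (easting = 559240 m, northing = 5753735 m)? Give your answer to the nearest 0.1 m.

Let the plane be z = a·easting + b·northing + c.
Shot 102−Shot 101: 78a + 51b = −29.3;  Shot 103−Shot 101: 1a − 236b = 34.
Solving gives a = −0.280665258, b = −0.145257056.
Then c = 286.4 − a·559062 − b·5753997 = 993004.35.
At (559240, 5753735): z = −156959.2 − 835770.6 + 993004.35 = 274.5 m.

274.5 m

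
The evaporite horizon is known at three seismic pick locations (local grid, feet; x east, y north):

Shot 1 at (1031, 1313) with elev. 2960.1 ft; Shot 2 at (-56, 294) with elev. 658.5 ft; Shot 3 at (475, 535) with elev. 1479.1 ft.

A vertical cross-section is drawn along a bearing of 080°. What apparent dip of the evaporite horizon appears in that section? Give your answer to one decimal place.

Let the plane be z = a·x + b·y + c.
Shot 2−Shot 1: −1087a − 1019b = −2301.6;  Shot 3−Shot 1: −556a − 778b = −1481.
Solving gives a = 1.00854, b = 1.18284.
Unit vector along 080° is (sin 80°, cos 80°) = (0.9848, 0.1736).
Slope in that direction = a·(0.9848) + b·(0.1736) = 1.19862.
Apparent dip = arctan|1.19862| = 50.2° (true dip is 57.2°, so apparent ≤ true as expected).

50.2°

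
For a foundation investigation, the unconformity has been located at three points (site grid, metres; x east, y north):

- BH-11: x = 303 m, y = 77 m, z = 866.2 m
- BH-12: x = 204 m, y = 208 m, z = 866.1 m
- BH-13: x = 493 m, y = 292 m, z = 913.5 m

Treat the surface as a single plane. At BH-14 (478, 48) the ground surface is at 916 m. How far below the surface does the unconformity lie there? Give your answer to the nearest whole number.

Let the plane be z = a·x + b·y + c.
BH-12−BH-11: −99a + 131b = −0.1;  BH-13−BH-11: 190a + 215b = 47.3.
Solving gives a = 0.13466, b = 0.10100.
Then c = 866.2 − a·303 − b·77 = 817.62.
At (478, 48): z_contact = 64.4 + 4.8 + 817.62 = 886.8 m.
Depth below ground = 916 − 886.8 = 29 m.

29 m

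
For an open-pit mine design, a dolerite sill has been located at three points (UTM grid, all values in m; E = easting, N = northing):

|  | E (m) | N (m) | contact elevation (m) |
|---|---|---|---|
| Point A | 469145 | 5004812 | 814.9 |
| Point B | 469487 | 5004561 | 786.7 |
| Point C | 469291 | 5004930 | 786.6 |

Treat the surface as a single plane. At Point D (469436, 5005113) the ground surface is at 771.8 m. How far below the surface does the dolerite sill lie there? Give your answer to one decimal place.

Two edge vectors: Point A→Point B = (342, -251, -28.2), Point A→Point C = (146, 118, -28.3).
Normal n = (Point A→Point B) × (Point A→Point C) = (10430.9, 5561.4, 77002).
So ∂z/∂E = −n_x/n_z = −0.135462715 and ∂z/∂N = −n_y/n_z = −0.072224098.
Intercept c from Point A: 814.9 + 63551.66 + 361468.03 = 425834.59.
At (469436, 5005113): z_contact = −63591.08 − 361489.77 + 425834.59 = 753.74 m.
Depth below ground = 771.8 − 753.74 = 18.1 m.

18.1 m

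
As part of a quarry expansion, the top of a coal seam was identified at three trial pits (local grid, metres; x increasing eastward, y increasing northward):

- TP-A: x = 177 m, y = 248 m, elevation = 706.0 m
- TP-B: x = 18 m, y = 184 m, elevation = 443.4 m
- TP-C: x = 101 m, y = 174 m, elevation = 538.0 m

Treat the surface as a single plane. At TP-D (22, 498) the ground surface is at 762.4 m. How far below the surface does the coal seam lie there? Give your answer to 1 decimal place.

6.7 m

Let the plane be z = a·x + b·y + c.
TP-B−TP-A: −159a − 64b = −262.6;  TP-C−TP-A: −76a − 74b = −168.
Solving gives a = 1.25766, b = 0.97861.
Then c = 706 − a·177 − b·248 = 240.70.
At (22, 498): z_contact = 27.67 + 487.35 + 240.70 = 755.72 m.
Depth below ground = 762.4 − 755.72 = 6.7 m.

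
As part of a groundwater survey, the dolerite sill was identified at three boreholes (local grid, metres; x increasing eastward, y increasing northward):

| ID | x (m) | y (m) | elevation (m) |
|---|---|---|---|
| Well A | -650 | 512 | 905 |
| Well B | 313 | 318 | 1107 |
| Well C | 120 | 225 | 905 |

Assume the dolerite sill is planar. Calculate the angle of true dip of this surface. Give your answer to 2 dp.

52.58°

Two edge vectors: Well A→Well B = (963, -194, 202), Well A→Well C = (770, -287, 0).
Normal n = (Well A→Well B) × (Well A→Well C) = (57974, 155540, -127001).
So ∂z/∂x = −n_x/n_z = 0.45648 and ∂z/∂y = −n_y/n_z = 1.22471.
Gradient magnitude |∇z| = √(a² + b²) = √(0.20838 + 1.49993) = 1.30702.
True dip = arctan(1.30702) = 52.58°, dipping toward SSW (azimuth ≈ 200°).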